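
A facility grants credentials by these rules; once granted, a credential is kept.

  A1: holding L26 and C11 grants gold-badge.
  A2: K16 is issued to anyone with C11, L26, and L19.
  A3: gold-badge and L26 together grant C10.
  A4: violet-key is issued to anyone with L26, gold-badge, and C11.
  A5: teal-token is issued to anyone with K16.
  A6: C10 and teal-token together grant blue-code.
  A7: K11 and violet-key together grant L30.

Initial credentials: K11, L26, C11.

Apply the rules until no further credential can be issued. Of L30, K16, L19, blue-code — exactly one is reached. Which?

Holding L26 and C11 grants gold-badge (A1).
Holding L26, gold-badge, and C11 grants violet-key (A4).
Holding K11 and violet-key grants L30 (A7).
blue-code would need C10 and teal-token (A6), but teal-token is never granted. K16 would need C11, L26, and L19 (A2), but L19 is never granted. No rule produces L19, and it is not given.

L30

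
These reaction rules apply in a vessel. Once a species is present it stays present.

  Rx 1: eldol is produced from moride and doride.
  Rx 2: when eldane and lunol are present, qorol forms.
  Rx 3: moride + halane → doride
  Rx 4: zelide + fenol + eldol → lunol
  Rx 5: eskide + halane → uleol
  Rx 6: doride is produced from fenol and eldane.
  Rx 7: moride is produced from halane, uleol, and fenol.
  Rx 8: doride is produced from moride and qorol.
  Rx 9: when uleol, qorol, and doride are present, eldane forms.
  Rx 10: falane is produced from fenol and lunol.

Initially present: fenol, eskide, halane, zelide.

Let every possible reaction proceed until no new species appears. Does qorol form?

qorol would need eldane and lunol (Rx 2), but eldane never forms.

No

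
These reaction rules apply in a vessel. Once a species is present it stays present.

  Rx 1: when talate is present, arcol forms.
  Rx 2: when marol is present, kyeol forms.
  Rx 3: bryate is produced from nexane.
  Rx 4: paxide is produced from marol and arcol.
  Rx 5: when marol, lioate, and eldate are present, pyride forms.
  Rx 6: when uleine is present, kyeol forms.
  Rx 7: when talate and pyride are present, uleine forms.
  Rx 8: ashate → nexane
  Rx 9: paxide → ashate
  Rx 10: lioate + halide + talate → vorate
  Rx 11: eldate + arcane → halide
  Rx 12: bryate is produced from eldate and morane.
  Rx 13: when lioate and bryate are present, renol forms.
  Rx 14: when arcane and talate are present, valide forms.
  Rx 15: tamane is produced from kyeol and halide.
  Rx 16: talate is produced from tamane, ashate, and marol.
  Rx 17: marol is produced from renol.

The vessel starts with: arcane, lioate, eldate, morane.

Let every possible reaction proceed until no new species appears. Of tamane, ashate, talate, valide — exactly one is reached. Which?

eldate and arcane present → halide forms (Rx 11).
eldate and morane present → bryate forms (Rx 12).
lioate and bryate present → renol forms (Rx 13).
renol present → marol forms (Rx 17).
marol present → kyeol forms (Rx 2).
kyeol and halide present → tamane forms (Rx 15).
ashate would need paxide (Rx 9), but paxide never forms. talate would need tamane, ashate, and marol (Rx 16), but ashate never forms. valide would need arcane and talate (Rx 14), but talate never forms.

tamane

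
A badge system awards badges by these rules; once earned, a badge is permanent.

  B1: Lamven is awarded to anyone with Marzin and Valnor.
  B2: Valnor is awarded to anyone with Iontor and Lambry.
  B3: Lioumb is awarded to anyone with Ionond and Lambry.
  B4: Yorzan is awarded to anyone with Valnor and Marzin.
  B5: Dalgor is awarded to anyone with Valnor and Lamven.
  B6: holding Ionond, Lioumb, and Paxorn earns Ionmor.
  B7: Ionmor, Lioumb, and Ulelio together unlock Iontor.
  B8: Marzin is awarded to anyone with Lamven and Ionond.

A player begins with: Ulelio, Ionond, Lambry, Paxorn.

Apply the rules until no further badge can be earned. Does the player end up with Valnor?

With Ionond and Lambry, Lioumb is earned (B3).
With Ionond, Lioumb, and Paxorn, Ionmor is earned (B6).
With Ionmor, Lioumb, and Ulelio, Iontor is earned (B7).
With Iontor and Lambry, Valnor is earned (B2).

Yes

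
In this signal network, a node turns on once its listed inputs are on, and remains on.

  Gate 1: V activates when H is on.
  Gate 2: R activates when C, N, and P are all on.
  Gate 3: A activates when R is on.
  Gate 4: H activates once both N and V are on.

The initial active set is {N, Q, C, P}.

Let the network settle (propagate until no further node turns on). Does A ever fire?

Yes

C, N, and P are on, so R activates (Gate 2).
Gate 3: R on → A on.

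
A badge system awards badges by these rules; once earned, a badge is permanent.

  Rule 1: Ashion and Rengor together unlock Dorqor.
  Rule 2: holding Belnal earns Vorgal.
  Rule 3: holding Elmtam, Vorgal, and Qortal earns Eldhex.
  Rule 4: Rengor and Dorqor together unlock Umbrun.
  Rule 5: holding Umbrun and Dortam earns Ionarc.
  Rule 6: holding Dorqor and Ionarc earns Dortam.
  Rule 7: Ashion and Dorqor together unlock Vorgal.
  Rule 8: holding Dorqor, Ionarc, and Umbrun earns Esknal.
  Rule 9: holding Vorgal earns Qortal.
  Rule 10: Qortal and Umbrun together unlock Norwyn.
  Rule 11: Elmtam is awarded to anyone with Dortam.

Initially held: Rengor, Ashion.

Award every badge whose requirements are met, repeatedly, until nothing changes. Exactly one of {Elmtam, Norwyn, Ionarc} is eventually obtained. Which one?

Norwyn

With Ashion and Rengor, Dorqor is earned (Rule 1).
With Ashion and Dorqor, Vorgal is earned (Rule 7).
With Rengor and Dorqor, Umbrun is earned (Rule 4).
With Vorgal, Qortal is earned (Rule 9).
With Qortal and Umbrun, Norwyn is earned (Rule 10).
Elmtam would need Dortam (Rule 11), but Dortam is never earned. Ionarc would need Umbrun and Dortam (Rule 5), but Dortam is never earned.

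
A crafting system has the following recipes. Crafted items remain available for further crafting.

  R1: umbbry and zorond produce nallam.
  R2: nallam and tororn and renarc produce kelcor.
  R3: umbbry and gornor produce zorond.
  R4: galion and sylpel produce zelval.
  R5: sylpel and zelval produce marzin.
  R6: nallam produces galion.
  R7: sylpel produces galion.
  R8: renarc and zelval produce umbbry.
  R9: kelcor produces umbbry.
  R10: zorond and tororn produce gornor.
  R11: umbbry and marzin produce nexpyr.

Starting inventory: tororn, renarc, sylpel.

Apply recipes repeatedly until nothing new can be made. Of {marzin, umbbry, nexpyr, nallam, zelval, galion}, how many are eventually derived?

sylpel → galion (R7).
galion and sylpel → zelval (R4).
Using R8, renarc and zelval make umbbry.
sylpel and zelval → marzin (R5).
umbbry and marzin → nexpyr (R11).
marzin: reached.
umbbry: reached.
nexpyr: reached.
nallam would need umbbry and zorond (R1), but zorond is never obtained.
zelval: reached.
galion: reached.
Reached: marzin, umbbry, nexpyr, zelval, and galion — 5 of the 6.

5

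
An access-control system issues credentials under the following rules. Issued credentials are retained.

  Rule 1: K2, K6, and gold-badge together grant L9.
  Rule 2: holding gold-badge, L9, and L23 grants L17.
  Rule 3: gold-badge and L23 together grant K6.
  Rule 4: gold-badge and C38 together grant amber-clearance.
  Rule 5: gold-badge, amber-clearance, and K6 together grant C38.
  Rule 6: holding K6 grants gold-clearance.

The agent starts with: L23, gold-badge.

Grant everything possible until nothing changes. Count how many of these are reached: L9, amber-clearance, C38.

0

L9 would need K2, K6, and gold-badge (Rule 1), but K2 is never granted.
amber-clearance would need gold-badge and C38 (Rule 4), but C38 is never granted.
C38 would need gold-badge, amber-clearance, and K6 (Rule 5), but amber-clearance is never granted.
None of the 3 are reached.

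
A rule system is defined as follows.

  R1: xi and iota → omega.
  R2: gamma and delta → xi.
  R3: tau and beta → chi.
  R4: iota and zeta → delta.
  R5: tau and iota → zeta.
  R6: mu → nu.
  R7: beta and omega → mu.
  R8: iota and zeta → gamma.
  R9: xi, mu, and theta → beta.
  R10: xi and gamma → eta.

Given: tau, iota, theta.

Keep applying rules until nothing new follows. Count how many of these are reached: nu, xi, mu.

1

From tau and iota, R5 gives zeta.
iota and zeta hold, so delta follows (R4).
iota and zeta hold, so gamma follows (R8).
gamma and delta hold, so xi follows (R2).
nu would need mu (R6), but mu is never established.
xi: reached.
mu would need beta and omega (R7), but beta is never established.
Reached: xi — 1 of the 3.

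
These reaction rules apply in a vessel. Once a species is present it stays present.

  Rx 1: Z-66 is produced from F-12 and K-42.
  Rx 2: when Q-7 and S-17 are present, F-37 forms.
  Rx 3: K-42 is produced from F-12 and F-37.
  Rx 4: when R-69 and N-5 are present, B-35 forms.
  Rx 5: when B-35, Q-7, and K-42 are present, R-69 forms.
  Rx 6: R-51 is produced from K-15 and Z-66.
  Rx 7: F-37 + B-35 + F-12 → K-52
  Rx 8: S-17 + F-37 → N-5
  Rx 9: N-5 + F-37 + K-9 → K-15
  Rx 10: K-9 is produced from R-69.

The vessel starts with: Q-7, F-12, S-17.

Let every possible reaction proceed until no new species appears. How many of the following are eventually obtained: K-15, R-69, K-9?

0

K-15 would need N-5, F-37, and K-9 (Rx 9), but K-9 never forms.
R-69 would need B-35, Q-7, and K-42 (Rx 5), but B-35 never forms.
K-9 would need R-69 (Rx 10), but R-69 never forms.
None of the 3 are reached.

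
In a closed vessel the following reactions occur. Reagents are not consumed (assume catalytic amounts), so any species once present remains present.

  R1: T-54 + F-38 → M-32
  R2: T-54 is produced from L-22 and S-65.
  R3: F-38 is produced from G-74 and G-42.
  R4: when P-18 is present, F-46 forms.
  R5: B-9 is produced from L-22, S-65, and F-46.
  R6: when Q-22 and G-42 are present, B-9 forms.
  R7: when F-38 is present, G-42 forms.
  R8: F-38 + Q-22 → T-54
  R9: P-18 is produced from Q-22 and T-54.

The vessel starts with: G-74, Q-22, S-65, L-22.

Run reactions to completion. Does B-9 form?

Yes

L-22 and S-65 present → T-54 forms (R2).
Q-22 and T-54 present → P-18 forms (R9).
P-18 present → F-46 forms (R4).
L-22, S-65, and F-46 present → B-9 forms (R5).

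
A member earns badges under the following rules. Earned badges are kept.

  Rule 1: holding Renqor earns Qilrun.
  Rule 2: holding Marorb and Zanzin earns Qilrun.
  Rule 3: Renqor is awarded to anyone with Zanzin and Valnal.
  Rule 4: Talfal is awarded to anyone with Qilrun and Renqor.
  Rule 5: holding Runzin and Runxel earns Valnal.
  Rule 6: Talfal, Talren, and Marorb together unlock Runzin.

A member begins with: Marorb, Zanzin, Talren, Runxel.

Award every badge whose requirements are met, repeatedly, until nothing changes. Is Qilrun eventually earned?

Yes

With Marorb and Zanzin, Qilrun is earned (Rule 2).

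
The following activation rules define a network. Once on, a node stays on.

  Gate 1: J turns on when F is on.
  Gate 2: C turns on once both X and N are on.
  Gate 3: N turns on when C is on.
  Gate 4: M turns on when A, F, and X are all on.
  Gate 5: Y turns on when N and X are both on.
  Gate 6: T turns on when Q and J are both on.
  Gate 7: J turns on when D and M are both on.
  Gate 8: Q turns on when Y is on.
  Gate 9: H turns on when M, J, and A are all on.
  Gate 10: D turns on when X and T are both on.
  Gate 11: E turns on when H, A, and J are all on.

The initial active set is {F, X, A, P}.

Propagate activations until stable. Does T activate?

T would need Q and J (Gate 6), but Q never turns on.

No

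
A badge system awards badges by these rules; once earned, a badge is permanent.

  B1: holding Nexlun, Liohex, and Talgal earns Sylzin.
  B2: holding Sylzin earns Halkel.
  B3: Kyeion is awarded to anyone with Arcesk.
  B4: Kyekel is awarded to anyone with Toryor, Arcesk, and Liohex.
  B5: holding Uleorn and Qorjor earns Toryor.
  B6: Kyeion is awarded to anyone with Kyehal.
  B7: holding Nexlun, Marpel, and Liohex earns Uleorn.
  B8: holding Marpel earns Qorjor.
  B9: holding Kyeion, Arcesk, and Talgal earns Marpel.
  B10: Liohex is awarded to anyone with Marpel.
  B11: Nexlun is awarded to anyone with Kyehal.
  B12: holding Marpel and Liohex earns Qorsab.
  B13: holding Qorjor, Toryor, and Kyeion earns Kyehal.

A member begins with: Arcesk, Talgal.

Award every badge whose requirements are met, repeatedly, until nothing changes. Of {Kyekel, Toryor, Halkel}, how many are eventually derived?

0

Kyekel would need Toryor, Arcesk, and Liohex (B4), but Toryor is never earned.
Toryor would need Uleorn and Qorjor (B5), but Uleorn is never earned.
Halkel would need Sylzin (B2), but Sylzin is never earned.
None of the 3 are reached.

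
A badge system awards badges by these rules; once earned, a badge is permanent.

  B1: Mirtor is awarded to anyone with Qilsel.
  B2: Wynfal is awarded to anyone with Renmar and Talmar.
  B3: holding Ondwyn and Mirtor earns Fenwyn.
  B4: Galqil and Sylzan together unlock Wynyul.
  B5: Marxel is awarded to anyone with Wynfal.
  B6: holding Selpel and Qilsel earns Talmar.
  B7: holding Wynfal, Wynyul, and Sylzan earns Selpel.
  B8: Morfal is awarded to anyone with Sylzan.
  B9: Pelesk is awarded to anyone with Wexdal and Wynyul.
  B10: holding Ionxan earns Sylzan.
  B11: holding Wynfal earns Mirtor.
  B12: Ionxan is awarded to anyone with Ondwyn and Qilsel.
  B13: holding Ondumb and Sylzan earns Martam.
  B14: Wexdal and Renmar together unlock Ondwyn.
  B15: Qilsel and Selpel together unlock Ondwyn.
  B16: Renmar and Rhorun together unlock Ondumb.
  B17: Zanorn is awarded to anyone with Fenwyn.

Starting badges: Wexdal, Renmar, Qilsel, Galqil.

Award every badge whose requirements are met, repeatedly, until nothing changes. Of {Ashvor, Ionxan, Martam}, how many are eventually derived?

1

With Wexdal and Renmar, Ondwyn is earned (B14).
With Ondwyn and Qilsel, Ionxan is earned (B12).
No rule produces Ashvor, and it is not given.
Ionxan: reached.
Martam would need Ondumb and Sylzan (B13), but Ondumb is never earned.
Reached: Ionxan — 1 of the 3.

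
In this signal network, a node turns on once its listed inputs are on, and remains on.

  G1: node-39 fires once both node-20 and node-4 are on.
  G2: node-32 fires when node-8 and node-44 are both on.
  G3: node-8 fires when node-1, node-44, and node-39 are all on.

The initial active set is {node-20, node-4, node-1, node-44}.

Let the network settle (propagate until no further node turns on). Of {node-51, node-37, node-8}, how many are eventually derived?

G1: node-20 and node-4 on → node-39 on.
node-1, node-44, and node-39 are on, so node-8 fires (G3).
No rule produces node-51, and it is not given.
No rule produces node-37, and it is not given.
node-8: reached.
Reached: node-8 — 1 of the 3.

1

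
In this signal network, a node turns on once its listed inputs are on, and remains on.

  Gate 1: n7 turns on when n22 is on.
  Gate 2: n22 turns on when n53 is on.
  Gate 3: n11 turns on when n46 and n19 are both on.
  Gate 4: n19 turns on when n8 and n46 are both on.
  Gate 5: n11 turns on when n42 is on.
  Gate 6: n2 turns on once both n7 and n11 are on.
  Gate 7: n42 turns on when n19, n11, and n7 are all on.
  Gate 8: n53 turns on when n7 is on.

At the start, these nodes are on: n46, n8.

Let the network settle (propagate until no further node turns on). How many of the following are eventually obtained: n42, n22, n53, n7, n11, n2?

1

n8 and n46 are on, so n19 turns on (Gate 4).
n46 and n19 are on, so n11 turns on (Gate 3).
n42 would need n19, n11, and n7 (Gate 7), but n7 never turns on.
n22 would need n53 (Gate 2), but n53 never turns on.
n53 would need n7 (Gate 8), but n7 never turns on.
n7 would need n22 (Gate 1), but n22 never turns on.
n11: reached.
n2 would need n7 and n11 (Gate 6), but n7 never turns on.
Reached: n11 — 1 of the 6.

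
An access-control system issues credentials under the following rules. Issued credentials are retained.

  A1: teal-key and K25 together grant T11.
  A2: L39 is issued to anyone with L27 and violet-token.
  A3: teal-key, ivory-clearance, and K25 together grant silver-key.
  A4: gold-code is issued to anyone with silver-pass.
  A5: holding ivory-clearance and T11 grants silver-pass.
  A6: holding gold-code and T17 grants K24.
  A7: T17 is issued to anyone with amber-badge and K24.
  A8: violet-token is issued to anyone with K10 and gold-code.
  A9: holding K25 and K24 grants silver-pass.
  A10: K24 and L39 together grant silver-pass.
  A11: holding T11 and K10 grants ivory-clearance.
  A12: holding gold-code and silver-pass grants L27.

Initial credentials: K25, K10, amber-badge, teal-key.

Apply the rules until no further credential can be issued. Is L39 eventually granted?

Holding teal-key and K25 grants T11 (A1).
Holding T11 and K10 grants ivory-clearance (A11).
Holding ivory-clearance and T11 grants silver-pass (A5).
Holding silver-pass grants gold-code (A4).
Holding K10 and gold-code grants violet-token (A8).
Holding gold-code and silver-pass grants L27 (A12).
Holding L27 and violet-token grants L39 (A2).

Yes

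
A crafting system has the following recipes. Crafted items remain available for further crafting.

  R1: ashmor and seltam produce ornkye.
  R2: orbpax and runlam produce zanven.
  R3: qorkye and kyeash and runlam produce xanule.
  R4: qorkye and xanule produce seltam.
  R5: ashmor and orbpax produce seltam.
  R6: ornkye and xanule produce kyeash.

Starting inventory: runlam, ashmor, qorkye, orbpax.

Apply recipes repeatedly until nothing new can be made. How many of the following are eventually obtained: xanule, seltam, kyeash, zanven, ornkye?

3

Using R5, ashmor and orbpax make seltam.
Using R2, orbpax and runlam make zanven.
Using R1, ashmor and seltam make ornkye.
xanule would need qorkye, kyeash, and runlam (R3), but kyeash is never obtained.
seltam: reached.
kyeash would need ornkye and xanule (R6), but xanule is never obtained.
zanven: reached.
ornkye: reached.
Reached: seltam, zanven, and ornkye — 3 of the 5.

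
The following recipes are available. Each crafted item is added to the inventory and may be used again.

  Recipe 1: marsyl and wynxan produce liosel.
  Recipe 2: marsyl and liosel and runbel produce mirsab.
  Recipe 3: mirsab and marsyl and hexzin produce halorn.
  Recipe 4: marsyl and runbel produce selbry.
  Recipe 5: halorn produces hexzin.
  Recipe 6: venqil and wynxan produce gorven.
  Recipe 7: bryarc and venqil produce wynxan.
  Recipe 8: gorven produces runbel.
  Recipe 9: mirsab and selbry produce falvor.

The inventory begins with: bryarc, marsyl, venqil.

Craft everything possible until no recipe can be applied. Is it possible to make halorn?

halorn would need mirsab, marsyl, and hexzin (Recipe 3), but hexzin is never obtained.

No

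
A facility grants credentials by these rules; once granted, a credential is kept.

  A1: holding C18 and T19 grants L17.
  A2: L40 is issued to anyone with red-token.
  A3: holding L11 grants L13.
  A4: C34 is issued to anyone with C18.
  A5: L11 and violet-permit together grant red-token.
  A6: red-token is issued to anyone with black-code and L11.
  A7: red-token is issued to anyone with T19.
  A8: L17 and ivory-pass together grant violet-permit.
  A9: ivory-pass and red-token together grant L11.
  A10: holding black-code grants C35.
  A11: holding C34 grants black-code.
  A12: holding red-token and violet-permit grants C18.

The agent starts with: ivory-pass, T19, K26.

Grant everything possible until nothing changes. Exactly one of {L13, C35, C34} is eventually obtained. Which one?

Holding T19 grants red-token (A7).
Holding ivory-pass and red-token grants L11 (A9).
Holding L11 grants L13 (A3).
C35 would need black-code (A10), but black-code is never granted. C34 would need C18 (A4), but C18 is never granted.

L13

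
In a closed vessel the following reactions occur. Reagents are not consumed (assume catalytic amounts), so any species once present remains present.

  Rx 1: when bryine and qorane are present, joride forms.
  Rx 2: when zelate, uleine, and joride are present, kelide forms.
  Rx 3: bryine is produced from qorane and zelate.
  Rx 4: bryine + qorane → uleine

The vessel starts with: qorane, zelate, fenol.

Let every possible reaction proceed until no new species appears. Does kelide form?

qorane and zelate present → bryine forms (Rx 3).
bryine and qorane present → uleine forms (Rx 4).
bryine and qorane present → joride forms (Rx 1).
zelate, uleine, and joride present → kelide forms (Rx 2).

Yes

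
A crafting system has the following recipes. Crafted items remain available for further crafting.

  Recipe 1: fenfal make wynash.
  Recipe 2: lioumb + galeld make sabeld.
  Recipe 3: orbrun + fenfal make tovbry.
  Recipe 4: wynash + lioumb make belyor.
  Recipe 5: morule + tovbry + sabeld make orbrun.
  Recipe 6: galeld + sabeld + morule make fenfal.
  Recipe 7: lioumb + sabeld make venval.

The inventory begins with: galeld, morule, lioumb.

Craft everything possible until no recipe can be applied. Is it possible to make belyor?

Yes

lioumb + galeld → sabeld (Recipe 2).
Using Recipe 6, galeld, sabeld, and morule make fenfal.
fenfal → wynash (Recipe 1).
Using Recipe 4, wynash and lioumb make belyor.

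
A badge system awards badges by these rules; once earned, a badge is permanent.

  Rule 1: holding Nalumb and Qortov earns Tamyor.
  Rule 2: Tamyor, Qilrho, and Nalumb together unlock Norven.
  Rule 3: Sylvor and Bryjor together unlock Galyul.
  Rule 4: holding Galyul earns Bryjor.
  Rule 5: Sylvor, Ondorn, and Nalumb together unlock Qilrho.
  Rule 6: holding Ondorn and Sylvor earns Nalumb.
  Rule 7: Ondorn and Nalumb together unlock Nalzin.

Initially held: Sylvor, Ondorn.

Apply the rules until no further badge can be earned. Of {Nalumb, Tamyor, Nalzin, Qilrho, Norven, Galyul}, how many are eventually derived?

3

With Ondorn and Sylvor, Nalumb is earned (Rule 6).
With Ondorn and Nalumb, Nalzin is earned (Rule 7).
With Sylvor, Ondorn, and Nalumb, Qilrho is earned (Rule 5).
Nalumb: reached.
Tamyor would need Nalumb and Qortov (Rule 1), but Qortov is never earned.
Nalzin: reached.
Qilrho: reached.
Norven would need Tamyor, Qilrho, and Nalumb (Rule 2), but Tamyor is never earned.
Galyul would need Sylvor and Bryjor (Rule 3), but Bryjor is never earned.
Reached: Nalumb, Nalzin, and Qilrho — 3 of the 6.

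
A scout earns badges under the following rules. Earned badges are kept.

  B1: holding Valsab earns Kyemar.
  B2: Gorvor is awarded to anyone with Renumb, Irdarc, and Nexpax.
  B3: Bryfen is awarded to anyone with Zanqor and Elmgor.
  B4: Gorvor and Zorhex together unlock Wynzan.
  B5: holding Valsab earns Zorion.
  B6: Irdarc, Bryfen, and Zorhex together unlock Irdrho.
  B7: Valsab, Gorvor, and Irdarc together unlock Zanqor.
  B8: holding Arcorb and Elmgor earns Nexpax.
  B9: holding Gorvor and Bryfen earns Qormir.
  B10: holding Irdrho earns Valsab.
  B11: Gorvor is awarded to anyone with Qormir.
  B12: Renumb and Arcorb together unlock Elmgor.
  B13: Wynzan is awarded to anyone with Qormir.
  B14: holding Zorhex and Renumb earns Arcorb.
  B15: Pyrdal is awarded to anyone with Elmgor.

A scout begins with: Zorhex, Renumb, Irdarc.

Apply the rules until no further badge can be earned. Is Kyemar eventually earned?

Kyemar would need Valsab (B1), but Valsab is never earned.

No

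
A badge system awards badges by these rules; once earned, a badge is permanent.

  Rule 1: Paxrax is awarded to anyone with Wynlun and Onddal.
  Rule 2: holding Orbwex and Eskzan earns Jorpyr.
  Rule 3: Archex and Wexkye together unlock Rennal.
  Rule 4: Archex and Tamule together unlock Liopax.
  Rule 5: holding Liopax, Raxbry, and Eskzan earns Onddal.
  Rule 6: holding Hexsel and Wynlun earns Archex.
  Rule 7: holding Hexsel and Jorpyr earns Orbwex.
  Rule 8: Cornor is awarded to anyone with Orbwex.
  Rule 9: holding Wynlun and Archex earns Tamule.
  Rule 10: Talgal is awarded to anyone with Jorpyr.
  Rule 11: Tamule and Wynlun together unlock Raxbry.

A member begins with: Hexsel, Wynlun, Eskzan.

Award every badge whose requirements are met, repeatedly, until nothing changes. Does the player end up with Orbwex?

No

Orbwex would need Hexsel and Jorpyr (Rule 7), but Jorpyr is never earned.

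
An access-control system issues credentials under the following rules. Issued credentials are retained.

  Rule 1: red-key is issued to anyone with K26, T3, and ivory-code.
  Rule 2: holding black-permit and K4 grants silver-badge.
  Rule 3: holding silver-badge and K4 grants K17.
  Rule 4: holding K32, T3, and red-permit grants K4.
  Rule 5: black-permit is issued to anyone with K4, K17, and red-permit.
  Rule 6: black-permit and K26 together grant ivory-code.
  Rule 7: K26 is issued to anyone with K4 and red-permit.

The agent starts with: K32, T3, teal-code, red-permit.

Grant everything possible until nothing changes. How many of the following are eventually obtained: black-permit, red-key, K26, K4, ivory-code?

2

Holding K32, T3, and red-permit grants K4 (Rule 4).
Holding K4 and red-permit grants K26 (Rule 7).
black-permit would need K4, K17, and red-permit (Rule 5), but K17 is never granted.
red-key would need K26, T3, and ivory-code (Rule 1), but ivory-code is never granted.
K26: reached.
K4: reached.
ivory-code would need black-permit and K26 (Rule 6), but black-permit is never granted.
Reached: K26 and K4 — 2 of the 5.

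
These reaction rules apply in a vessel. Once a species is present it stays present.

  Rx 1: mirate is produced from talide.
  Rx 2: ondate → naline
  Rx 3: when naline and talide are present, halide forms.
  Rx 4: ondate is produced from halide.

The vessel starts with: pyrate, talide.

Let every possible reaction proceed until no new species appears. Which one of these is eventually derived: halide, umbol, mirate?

mirate

talide present → mirate forms (Rx 1).
halide would need naline and talide (Rx 3), but naline never forms. No rule produces umbol, and it is not given.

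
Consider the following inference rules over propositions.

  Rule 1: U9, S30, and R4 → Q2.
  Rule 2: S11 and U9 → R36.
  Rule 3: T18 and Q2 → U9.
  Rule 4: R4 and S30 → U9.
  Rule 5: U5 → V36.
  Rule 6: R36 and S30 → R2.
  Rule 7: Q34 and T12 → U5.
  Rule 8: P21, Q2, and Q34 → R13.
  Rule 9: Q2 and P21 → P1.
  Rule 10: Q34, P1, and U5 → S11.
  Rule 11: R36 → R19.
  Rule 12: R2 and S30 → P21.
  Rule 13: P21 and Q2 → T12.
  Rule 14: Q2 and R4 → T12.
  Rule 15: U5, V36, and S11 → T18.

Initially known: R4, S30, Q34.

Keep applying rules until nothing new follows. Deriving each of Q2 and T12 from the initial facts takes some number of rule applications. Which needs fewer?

Q2

Q2: From R4 and S30, Rule 4 gives U9. From U9, S30, and R4, Rule 1 gives Q2. [2 rule applications]
T12: From R4 and S30, Rule 4 gives U9. From U9, S30, and R4, Rule 1 gives Q2. From Q2 and R4, Rule 14 gives T12. [3 rule applications]
Q2 needs fewer.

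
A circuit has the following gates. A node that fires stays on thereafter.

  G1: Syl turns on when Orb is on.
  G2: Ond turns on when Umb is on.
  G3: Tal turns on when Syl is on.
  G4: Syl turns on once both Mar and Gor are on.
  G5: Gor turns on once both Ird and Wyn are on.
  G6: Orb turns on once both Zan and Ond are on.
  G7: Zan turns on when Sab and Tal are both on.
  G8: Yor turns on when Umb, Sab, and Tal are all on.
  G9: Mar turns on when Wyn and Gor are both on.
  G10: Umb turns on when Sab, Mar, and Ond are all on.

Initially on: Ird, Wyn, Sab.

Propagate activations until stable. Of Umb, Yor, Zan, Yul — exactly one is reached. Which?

Zan

G5: Ird and Wyn on → Gor on.
Wyn and Gor are on, so Mar turns on (G9).
G4: Mar and Gor on → Syl on.
G3: Syl on → Tal on.
Sab and Tal are on, so Zan turns on (G7).
No rule produces Yul, and it is not given. Umb would need Sab, Mar, and Ond (G10), but Ond never turns on. Yor would need Umb, Sab, and Tal (G8), but Umb never turns on.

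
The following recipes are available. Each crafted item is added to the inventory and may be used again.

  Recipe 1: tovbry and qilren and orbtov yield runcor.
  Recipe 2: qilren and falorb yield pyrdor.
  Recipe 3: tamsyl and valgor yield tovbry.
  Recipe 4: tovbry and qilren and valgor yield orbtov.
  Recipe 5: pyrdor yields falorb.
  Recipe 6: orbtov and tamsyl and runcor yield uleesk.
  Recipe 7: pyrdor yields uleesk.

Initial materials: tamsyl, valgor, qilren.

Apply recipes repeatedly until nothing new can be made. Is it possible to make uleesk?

Yes

tamsyl and valgor → tovbry (Recipe 3).
tovbry and qilren and valgor → orbtov (Recipe 4).
tovbry and qilren and orbtov → runcor (Recipe 1).
Using Recipe 6, orbtov, tamsyl, and runcor make uleesk.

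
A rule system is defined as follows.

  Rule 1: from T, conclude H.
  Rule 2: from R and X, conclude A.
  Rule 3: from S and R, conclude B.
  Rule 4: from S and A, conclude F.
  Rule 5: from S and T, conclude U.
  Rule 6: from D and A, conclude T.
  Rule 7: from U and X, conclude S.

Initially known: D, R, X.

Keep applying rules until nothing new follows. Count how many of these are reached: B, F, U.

0

B would need S and R (Rule 3), but S is never established.
F would need S and A (Rule 4), but S is never established.
U would need S and T (Rule 5), but S is never established.
None of the 3 are reached.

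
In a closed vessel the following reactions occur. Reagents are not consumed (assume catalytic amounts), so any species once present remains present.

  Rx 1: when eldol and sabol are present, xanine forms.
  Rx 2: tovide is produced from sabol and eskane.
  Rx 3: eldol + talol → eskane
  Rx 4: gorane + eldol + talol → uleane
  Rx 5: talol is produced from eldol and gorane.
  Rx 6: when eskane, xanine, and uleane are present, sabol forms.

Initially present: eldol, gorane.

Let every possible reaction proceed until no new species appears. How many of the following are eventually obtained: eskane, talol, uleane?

eldol and gorane present → talol forms (Rx 5).
eldol and talol present → eskane forms (Rx 3).
gorane, eldol, and talol present → uleane forms (Rx 4).
eskane: reached.
talol: reached.
uleane: reached.
All 3 are reached.

3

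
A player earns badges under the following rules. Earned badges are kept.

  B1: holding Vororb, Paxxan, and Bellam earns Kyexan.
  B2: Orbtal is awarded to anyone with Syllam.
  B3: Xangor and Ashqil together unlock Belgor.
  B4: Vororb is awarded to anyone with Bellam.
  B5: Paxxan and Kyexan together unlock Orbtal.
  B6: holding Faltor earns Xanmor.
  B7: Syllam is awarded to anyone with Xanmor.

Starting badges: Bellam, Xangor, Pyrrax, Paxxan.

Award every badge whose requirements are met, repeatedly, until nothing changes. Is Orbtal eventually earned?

With Bellam, Vororb is earned (B4).
With Vororb, Paxxan, and Bellam, Kyexan is earned (B1).
With Paxxan and Kyexan, Orbtal is earned (B5).

Yes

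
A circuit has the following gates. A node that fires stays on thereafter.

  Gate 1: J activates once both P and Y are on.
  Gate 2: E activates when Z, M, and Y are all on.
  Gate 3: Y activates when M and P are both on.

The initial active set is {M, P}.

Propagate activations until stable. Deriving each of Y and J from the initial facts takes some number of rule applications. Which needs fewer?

Y: M and P are on, so Y activates (Gate 3). [1 rule application]
J: M and P are on, so Y activates (Gate 3). P and Y are on, so J activates (Gate 1). [2 rule applications]
Y needs fewer.

Y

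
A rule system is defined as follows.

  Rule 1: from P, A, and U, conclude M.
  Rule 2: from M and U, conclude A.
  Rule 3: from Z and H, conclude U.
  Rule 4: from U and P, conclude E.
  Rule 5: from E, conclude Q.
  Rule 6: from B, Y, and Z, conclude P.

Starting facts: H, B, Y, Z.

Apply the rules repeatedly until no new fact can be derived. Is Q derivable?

From B, Y, and Z, Rule 6 gives P.
Z and H hold, so U follows (Rule 3).
U and P hold, so E follows (Rule 4).
From E, Rule 5 gives Q.

Yes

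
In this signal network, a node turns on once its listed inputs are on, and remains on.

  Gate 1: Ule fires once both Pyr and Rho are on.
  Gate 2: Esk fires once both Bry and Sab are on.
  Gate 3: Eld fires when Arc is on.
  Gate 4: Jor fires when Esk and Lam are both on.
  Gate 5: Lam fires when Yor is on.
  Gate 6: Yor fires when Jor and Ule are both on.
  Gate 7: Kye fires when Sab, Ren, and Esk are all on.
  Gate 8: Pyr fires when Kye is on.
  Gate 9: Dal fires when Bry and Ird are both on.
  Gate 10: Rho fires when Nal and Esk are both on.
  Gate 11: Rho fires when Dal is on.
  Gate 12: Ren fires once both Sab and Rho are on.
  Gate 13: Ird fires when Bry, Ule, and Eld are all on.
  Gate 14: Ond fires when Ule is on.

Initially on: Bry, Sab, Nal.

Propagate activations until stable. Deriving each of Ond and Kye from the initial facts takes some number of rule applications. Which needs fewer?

Kye: Gate 2: Bry and Sab on → Esk on. Gate 10: Nal and Esk on → Rho on. Sab and Rho are on, so Ren fires (Gate 12). Gate 7: Sab, Ren, and Esk on → Kye on. [4 rule applications]
Ond: Gate 2: Bry and Sab on → Esk on. Gate 10: Nal and Esk on → Rho on. Gate 12: Sab and Rho on → Ren on. Gate 7: Sab, Ren, and Esk on → Kye on. Kye is on, so Pyr fires (Gate 8). Gate 1: Pyr and Rho on → Ule on. Gate 14: Ule on → Ond on. [7 rule applications]
Kye needs fewer.

Kye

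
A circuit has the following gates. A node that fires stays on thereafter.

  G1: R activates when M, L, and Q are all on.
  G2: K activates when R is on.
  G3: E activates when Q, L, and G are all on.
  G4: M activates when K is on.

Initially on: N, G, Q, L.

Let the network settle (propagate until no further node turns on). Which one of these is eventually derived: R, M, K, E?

E

G3: Q, L, and G on → E on.
R would need M, L, and Q (G1), but M never turns on. M would need K (G4), but K never turns on. K would need R (G2), but R never turns on.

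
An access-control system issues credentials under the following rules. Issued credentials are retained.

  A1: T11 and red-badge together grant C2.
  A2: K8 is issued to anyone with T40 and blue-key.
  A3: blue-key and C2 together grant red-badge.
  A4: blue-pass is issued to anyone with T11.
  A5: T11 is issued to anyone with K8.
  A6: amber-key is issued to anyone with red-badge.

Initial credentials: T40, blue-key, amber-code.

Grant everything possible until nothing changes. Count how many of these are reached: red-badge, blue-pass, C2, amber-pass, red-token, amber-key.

Holding T40 and blue-key grants K8 (A2).
Holding K8 grants T11 (A5).
Holding T11 grants blue-pass (A4).
red-badge would need blue-key and C2 (A3), but C2 is never granted.
blue-pass: reached.
C2 would need T11 and red-badge (A1), but red-badge is never granted.
No rule produces amber-pass, and it is not given.
No rule produces red-token, and it is not given.
amber-key would need red-badge (A6), but red-badge is never granted.
Reached: blue-pass — 1 of the 6.

1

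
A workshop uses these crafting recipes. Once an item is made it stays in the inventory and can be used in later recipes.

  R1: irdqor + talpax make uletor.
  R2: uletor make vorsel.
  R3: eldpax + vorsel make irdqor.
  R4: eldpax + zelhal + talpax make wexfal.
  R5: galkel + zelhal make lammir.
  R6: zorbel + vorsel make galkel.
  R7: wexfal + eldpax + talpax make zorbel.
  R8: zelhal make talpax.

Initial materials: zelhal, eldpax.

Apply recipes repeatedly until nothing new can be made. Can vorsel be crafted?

vorsel would need uletor (R2), but uletor is never obtained.

No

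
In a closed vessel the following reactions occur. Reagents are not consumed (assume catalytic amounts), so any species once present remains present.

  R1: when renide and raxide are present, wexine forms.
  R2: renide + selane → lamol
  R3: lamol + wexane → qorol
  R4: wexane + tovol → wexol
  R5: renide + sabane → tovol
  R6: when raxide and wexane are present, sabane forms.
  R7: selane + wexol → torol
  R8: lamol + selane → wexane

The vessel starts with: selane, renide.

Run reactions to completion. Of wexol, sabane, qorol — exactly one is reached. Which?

renide and selane present → lamol forms (R2).
lamol and selane present → wexane forms (R8).
lamol and wexane present → qorol forms (R3).
sabane would need raxide and wexane (R6), but raxide never forms. wexol would need wexane and tovol (R4), but tovol never forms.

qorol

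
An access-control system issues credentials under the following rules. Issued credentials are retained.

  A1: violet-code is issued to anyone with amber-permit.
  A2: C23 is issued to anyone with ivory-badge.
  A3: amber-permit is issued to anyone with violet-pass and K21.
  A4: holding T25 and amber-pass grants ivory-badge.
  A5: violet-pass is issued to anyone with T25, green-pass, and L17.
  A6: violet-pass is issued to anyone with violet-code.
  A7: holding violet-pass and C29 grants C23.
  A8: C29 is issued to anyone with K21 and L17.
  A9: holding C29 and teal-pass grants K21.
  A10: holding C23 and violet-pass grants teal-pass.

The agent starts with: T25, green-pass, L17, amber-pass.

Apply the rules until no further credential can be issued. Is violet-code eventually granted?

violet-code would need amber-permit (A1), but amber-permit is never granted.

No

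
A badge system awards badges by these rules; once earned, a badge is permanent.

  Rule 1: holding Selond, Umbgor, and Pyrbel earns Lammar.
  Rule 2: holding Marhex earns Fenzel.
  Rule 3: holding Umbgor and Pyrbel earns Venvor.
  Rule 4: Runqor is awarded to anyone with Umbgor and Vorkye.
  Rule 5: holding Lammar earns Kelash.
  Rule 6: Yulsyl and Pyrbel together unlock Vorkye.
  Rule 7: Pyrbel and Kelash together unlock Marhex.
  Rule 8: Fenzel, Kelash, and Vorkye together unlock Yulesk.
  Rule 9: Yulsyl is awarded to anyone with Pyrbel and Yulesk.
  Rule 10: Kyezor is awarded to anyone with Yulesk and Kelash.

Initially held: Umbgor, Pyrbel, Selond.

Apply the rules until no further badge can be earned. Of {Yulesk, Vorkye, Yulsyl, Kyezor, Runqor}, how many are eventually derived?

0

Yulesk would need Fenzel, Kelash, and Vorkye (Rule 8), but Vorkye is never earned.
Vorkye would need Yulsyl and Pyrbel (Rule 6), but Yulsyl is never earned.
Yulsyl would need Pyrbel and Yulesk (Rule 9), but Yulesk is never earned.
Kyezor would need Yulesk and Kelash (Rule 10), but Yulesk is never earned.
Runqor would need Umbgor and Vorkye (Rule 4), but Vorkye is never earned.
None of the 5 are reached.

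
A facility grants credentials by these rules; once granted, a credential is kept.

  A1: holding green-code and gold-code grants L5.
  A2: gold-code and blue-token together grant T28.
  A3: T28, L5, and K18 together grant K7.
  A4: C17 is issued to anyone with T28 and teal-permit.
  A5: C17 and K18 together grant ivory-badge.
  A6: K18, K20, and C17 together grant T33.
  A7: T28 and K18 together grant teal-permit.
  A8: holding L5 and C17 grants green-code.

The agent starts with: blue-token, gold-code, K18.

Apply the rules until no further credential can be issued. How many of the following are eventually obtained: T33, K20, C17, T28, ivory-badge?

3

Holding gold-code and blue-token grants T28 (A2).
Holding T28 and K18 grants teal-permit (A7).
Holding T28 and teal-permit grants C17 (A4).
Holding C17 and K18 grants ivory-badge (A5).
T33 would need K18, K20, and C17 (A6), but K20 is never granted.
No rule produces K20, and it is not given.
C17: reached.
T28: reached.
ivory-badge: reached.
Reached: C17, T28, and ivory-badge — 3 of the 5.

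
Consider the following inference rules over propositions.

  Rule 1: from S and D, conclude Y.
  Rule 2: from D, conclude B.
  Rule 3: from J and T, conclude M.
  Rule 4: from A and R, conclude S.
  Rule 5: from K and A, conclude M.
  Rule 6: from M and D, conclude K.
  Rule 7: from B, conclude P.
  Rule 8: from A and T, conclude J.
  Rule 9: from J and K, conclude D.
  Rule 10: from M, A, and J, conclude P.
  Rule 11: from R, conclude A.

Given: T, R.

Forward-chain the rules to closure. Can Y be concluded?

Y would need S and D (Rule 1), but D is never established.

No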